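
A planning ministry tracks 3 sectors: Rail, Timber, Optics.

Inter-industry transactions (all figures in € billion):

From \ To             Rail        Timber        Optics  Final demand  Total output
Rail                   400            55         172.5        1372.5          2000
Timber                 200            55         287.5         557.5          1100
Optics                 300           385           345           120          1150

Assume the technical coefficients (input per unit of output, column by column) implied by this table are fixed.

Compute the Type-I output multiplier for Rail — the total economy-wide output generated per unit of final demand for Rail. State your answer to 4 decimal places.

m_1 = 2.0058

Technical coefficients a_ij = z_ij / X_j:
  a_11 = 400/2000 = 0.20, a_21 = 200/2000 = 0.10, a_31 = 300/2000 = 0.15
  a_12 = 55/1100 = 0.05, a_22 = 55/1100 = 0.05, a_32 = 385/1100 = 0.35
  a_13 = 172.5/1150 = 0.15, a_23 = 287.5/1150 = 0.25, a_33 = 345/1150 = 0.30
I − A =
  [   0.80    -0.05    -0.15]
  [  -0.10     0.95    -0.25]
  [  -0.15    -0.35     0.70]
Cofactors of I−A, C_ij = (−1)^(i+j)·(minor ij) (rows/columns in the sector order above):
  C_11 = (0.95)(0.70) − (-0.25)(-0.35) = 0.5775
  C_12 = −[(-0.10)(0.70) − (-0.25)(-0.15)] = 0.1075
  C_13 = (-0.10)(-0.35) − (0.95)(-0.15) = 0.1775
  C_21 = −[(-0.05)(0.70) − (-0.15)(-0.35)] = 0.0875
  C_22 = (0.80)(0.70) − (-0.15)(-0.15) = 0.5375
  C_23 = −[(0.80)(-0.35) − (-0.05)(-0.15)] = 0.2875
  C_31 = (-0.05)(-0.25) − (-0.15)(0.95) = 0.1550
  C_32 = −[(0.80)(-0.25) − (-0.15)(-0.10)] = 0.2150
  C_33 = (0.80)(0.95) − (-0.05)(-0.10) = 0.7550
det(I−A) = Σ_j (I−A)_1j·C_1j = (0.80)(0.5775) + (-0.05)(0.1075) + (-0.15)(0.1775) = 0.4300
adj(I−A) = Cᵀ =
  [ 0.5775   0.0875   0.1550]
  [ 0.1075   0.5375   0.2150]
  [ 0.1775   0.2875   0.7550]
(I − A)⁻¹ = adj(I−A) / det(I−A) ≈
  [   1.34302     0.20349     0.36047]
  [   0.25000     1.25000     0.50000]
  [   0.41279     0.66860     1.75581]
The output multiplier for sector j is the column-j sum of the Leontief inverse (I − A)⁻¹ = adj(I−A) / det(I−A).
Column 1 of adj(I−A): (0.5775, 0.1075, 0.1775); det(I−A) = 0.4300.
m_1 = (0.5775 + 0.1075 + 0.1775) / 0.4300 = 0.8625 / 0.4300 ≈ 2.0058.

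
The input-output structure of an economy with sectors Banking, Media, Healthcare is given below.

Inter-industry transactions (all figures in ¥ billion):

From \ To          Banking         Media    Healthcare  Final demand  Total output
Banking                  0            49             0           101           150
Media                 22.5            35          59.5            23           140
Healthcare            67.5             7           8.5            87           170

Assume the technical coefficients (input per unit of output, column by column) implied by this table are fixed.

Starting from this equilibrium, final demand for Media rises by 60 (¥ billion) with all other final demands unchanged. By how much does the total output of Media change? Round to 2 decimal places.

Δx_M = 96.61

Technical coefficients a_ij = z_ij / X_j:
  a_BB = 0/150 = 0.00, a_MB = 22.5/150 = 0.15, a_HB = 67.5/150 = 0.45
  a_BM = 49/140 = 0.35, a_MM = 35/140 = 0.25, a_HM = 7/140 = 0.05
  a_BH = 0/170 = 0.00, a_MH = 59.5/170 = 0.35, a_HH = 8.5/170 = 0.05
I − A =
  [   1.00    -0.35     0.00]
  [  -0.15     0.75    -0.35]
  [  -0.45    -0.05     0.95]
Cofactors of I−A, C_ij = (−1)^(i+j)·(minor ij) (rows/columns in the sector order above):
  C_11 = (0.75)(0.95) − (-0.35)(-0.05) = 0.6950
  C_12 = −[(-0.15)(0.95) − (-0.35)(-0.45)] = 0.3000
  C_13 = (-0.15)(-0.05) − (0.75)(-0.45) = 0.3450
  C_21 = −[(-0.35)(0.95) − (0.00)(-0.05)] = 0.3325
  C_22 = (1.00)(0.95) − (0.00)(-0.45) = 0.9500
  C_23 = −[(1.00)(-0.05) − (-0.35)(-0.45)] = 0.2075
  C_31 = (-0.35)(-0.35) − (0.00)(0.75) = 0.1225
  C_32 = −[(1.00)(-0.35) − (0.00)(-0.15)] = 0.3500
  C_33 = (1.00)(0.75) − (-0.35)(-0.15) = 0.6975
det(I−A) = Σ_j (I−A)_1j·C_1j = (1.00)(0.6950) + (-0.35)(0.3000) + (0.00)(0.3450) = 0.5900
adj(I−A) = Cᵀ =
  [ 0.6950   0.3325   0.1225]
  [ 0.3000   0.9500   0.3500]
  [ 0.3450   0.2075   0.6975]
(I − A)⁻¹ = adj(I−A) / det(I−A) ≈
  [   1.1780     0.5636     0.2076]
  [   0.5085     1.6102     0.5932]
  [   0.5847     0.3517     1.1822]
Δx = (I − A)⁻¹ Δd with Δd having +60 in the Media component and 0 elsewhere.
So Δx_M = L_MM · (+60), where L_MM = adj(I−A)_MM / det(I−A) = 0.9500 / 0.5900.
Δx_M = 0.9500 × (+60) / 0.5900 = 57.00 / 0.5900 ≈ 96.61.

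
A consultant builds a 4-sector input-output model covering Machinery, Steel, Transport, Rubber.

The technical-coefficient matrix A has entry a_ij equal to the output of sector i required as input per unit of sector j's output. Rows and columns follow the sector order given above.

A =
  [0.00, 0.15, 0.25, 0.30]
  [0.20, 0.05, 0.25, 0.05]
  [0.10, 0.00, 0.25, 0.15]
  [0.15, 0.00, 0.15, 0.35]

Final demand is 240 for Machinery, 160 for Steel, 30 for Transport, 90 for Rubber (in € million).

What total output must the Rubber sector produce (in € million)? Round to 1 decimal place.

I − A =
  [   1.00    -0.15    -0.25    -0.30]
  [  -0.20     0.95    -0.25    -0.05]
  [  -0.10     0.00     0.75    -0.15]
  [  -0.15     0.00    -0.15     0.65]
Compute the cofactors C_ij = (−1)^(i+j)·(3×3 minor ij) of I−A; the adjugate is their transpose:
adj(I−A) = Cᵀ =
  [ 0.441750   0.069750   0.222625   0.260625]
  [ 0.121250   0.404875   0.202125   0.133750]
  [ 0.083125   0.013125   0.554125   0.167250]
  [ 0.121125   0.019125   0.179250   0.662500]
det(I−A) = Σ_j (I−A)_1j·C_1j = (1.00)(0.441750) + (-0.15)(0.121250) + (-0.25)(0.083125) + (-0.30)(0.121125) = 0.36644375
(I − A)⁻¹ = adj(I−A) / det(I−A) ≈
  [   1.2055     0.1903     0.6075     0.7112]
  [   0.3309     1.1049     0.5516     0.3650]
  [   0.2268     0.0358     1.5122     0.4564]
  [   0.3305     0.0522     0.4892     1.8079]
x = (I − A)⁻¹ d = adj(I−A)·d / det(I−A), with det(I−A) = 0.36644375:
  x_M = (0.441750·240 + 0.069750·160 + 0.222625·30 + 0.260625·90) / 0.36644375 = 147.315 / 0.36644375 ≈ 402.0
  x_S = (0.121250·240 + 0.404875·160 + 0.202125·30 + 0.133750·90) / 0.36644375 = 111.98125 / 0.36644375 ≈ 305.6
  x_T = (0.083125·240 + 0.013125·160 + 0.554125·30 + 0.167250·90) / 0.36644375 = 53.72625 / 0.36644375 ≈ 146.6
  x_R = (0.121125·240 + 0.019125·160 + 0.179250·30 + 0.662500·90) / 0.36644375 = 97.1325 / 0.36644375 ≈ 265.1

x_R = 265.1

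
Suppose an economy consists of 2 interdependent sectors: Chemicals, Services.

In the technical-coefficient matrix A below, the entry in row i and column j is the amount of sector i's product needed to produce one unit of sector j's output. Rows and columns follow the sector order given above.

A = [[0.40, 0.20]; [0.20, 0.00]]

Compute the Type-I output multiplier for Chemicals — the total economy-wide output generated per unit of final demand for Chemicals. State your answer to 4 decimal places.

m_1 = 2.1429

I − A =
  [   0.60    -0.20]
  [  -0.20     1.00]
det(I−A) = (0.60)(1.00) − (-0.20)(-0.20) = 0.5600
adj(I−A) = [[1.00, 0.20], [0.20, 0.60]]
(I − A)⁻¹ = adj(I−A) / det(I−A) ≈
  [   1.78571     0.35714]
  [   0.35714     1.07143]
The output multiplier for sector j is the column-j sum of the Leontief inverse (I − A)⁻¹ = adj(I−A) / det(I−A).
Column 1 of adj(I−A): (1.00, 0.20); det(I−A) = 0.5600.
m_1 = (1.00 + 0.20) / 0.5600 = 1.20 / 0.5600 ≈ 2.1429.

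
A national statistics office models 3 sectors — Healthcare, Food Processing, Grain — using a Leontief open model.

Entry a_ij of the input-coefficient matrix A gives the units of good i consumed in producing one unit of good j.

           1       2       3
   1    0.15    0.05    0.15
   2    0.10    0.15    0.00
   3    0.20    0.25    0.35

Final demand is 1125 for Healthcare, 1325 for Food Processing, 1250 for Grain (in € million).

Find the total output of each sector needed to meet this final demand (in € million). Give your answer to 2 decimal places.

I − A =
  [   0.85    -0.05    -0.15]
  [  -0.10     0.85     0.00]
  [  -0.20    -0.25     0.65]
Cofactors of I−A, C_ij = (−1)^(i+j)·(minor ij) (rows/columns in the sector order above):
  C_11 = (0.85)(0.65) − (0.00)(-0.25) = 0.5525
  C_12 = −[(-0.10)(0.65) − (0.00)(-0.20)] = 0.0650
  C_13 = (-0.10)(-0.25) − (0.85)(-0.20) = 0.1950
  C_21 = −[(-0.05)(0.65) − (-0.15)(-0.25)] = 0.0700
  C_22 = (0.85)(0.65) − (-0.15)(-0.20) = 0.5225
  C_23 = −[(0.85)(-0.25) − (-0.05)(-0.20)] = 0.2225
  C_31 = (-0.05)(0.00) − (-0.15)(0.85) = 0.1275
  C_32 = −[(0.85)(0.00) − (-0.15)(-0.10)] = 0.0150
  C_33 = (0.85)(0.85) − (-0.05)(-0.10) = 0.7175
det(I−A) = Σ_j (I−A)_1j·C_1j = (0.85)(0.5525) + (-0.05)(0.0650) + (-0.15)(0.1950) = 0.437125
adj(I−A) = Cᵀ =
  [ 0.5525   0.0700   0.1275]
  [ 0.0650   0.5225   0.0150]
  [ 0.1950   0.2225   0.7175]
(I − A)⁻¹ = adj(I−A) / det(I−A) ≈
  [   1.2639     0.1601     0.2917]
  [   0.1487     1.1953     0.0343]
  [   0.4461     0.5090     1.6414]
x = (I − A)⁻¹ d = adj(I−A)·d / det(I−A), with det(I−A) = 0.437125:
  x_1 = (0.5525·1125 + 0.0700·1325 + 0.1275·1250) / 0.437125 = 873.6875 / 0.437125 ≈ 1998.71
  x_2 = (0.0650·1125 + 0.5225·1325 + 0.0150·1250) / 0.437125 = 784.1875 / 0.437125 ≈ 1793.97
  x_3 = (0.1950·1125 + 0.2225·1325 + 0.7175·1250) / 0.437125 = 1411.0625 / 0.437125 ≈ 3228.05

x_1 = 1998.71, x_2 = 1793.97, x_3 = 3228.05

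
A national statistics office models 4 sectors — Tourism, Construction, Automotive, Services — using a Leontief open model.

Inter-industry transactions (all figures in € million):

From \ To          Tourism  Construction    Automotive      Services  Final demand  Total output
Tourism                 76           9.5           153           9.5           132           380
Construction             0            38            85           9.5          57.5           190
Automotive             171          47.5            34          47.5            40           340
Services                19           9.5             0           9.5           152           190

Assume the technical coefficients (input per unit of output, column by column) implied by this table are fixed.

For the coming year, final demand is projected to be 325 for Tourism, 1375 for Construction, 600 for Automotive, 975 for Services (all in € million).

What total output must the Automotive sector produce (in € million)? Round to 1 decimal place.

x_A = 2932.8

Technical coefficients a_ij = z_ij / X_j:
  a_TT = 76/380 = 0.20, a_CT = 0/380 = 0.00, a_AT = 171/380 = 0.45, a_ST = 19/380 = 0.05
  a_TC = 9.5/190 = 0.05, a_CC = 38/190 = 0.20, a_AC = 47.5/190 = 0.25, a_SC = 9.5/190 = 0.05
  a_TA = 153/340 = 0.45, a_CA = 85/340 = 0.25, a_AA = 34/340 = 0.10, a_SA = 0/340 = 0.00
  a_TS = 9.5/190 = 0.05, a_CS = 9.5/190 = 0.05, a_AS = 47.5/190 = 0.25, a_SS = 9.5/190 = 0.05
I − A =
  [   0.80    -0.05    -0.45    -0.05]
  [   0.00     0.80    -0.25    -0.05]
  [  -0.45    -0.25     0.90    -0.25]
  [  -0.05    -0.05     0.00     0.95]
Compute the cofactors C_ij = (−1)^(i+j)·(3×3 minor ij) of I−A; the adjugate is their transpose:
adj(I−A) = Cᵀ =
  [ 0.619250   0.157500   0.353375   0.133875]
  [ 0.112250   0.483750   0.190500   0.081500]
  [ 0.351500   0.222500   0.603875   0.189125]
  [ 0.038500   0.033750   0.028625   0.358375]
det(I−A) = Σ_j (I−A)_1j·C_1j = (0.80)(0.619250) + (-0.05)(0.112250) + (-0.45)(0.351500) + (-0.05)(0.038500) = 0.3296875
(I − A)⁻¹ = adj(I−A) / det(I−A) ≈
  [   1.8783     0.4777     1.0718     0.4061]
  [   0.3405     1.4673     0.5778     0.2472]
  [   1.0662     0.6749     1.8317     0.5736]
  [   0.1168     0.1024     0.0868     1.0870]
x = (I − A)⁻¹ d = adj(I−A)·d / det(I−A), with det(I−A) = 0.3296875:
  x_T = (0.619250·325 + 0.157500·1375 + 0.353375·600 + 0.133875·975) / 0.3296875 = 760.371875 / 0.3296875 ≈ 2306.3
  x_C = (0.112250·325 + 0.483750·1375 + 0.190500·600 + 0.081500·975) / 0.3296875 = 895.40 / 0.3296875 ≈ 2715.9
  x_A = (0.351500·325 + 0.222500·1375 + 0.603875·600 + 0.189125·975) / 0.3296875 = 966.896875 / 0.3296875 ≈ 2932.8
  x_S = (0.038500·325 + 0.033750·1375 + 0.028625·600 + 0.358375·975) / 0.3296875 = 425.509375 / 0.3296875 ≈ 1290.6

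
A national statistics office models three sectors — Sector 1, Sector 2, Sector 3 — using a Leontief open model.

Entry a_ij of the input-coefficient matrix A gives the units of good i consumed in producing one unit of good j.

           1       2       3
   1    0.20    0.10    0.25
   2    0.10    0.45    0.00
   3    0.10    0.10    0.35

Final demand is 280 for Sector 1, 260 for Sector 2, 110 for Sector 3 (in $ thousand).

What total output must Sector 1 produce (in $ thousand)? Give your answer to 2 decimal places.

x_1 = 526.59

I − A =
  [   0.80    -0.10    -0.25]
  [  -0.10     0.55     0.00]
  [  -0.10    -0.10     0.65]
Cofactors of I−A, C_ij = (−1)^(i+j)·(minor ij) (rows/columns in the sector order above):
  C_11 = (0.55)(0.65) − (0.00)(-0.10) = 0.3575
  C_12 = −[(-0.10)(0.65) − (0.00)(-0.10)] = 0.0650
  C_13 = (-0.10)(-0.10) − (0.55)(-0.10) = 0.0650
  C_21 = −[(-0.10)(0.65) − (-0.25)(-0.10)] = 0.0900
  C_22 = (0.80)(0.65) − (-0.25)(-0.10) = 0.4950
  C_23 = −[(0.80)(-0.10) − (-0.10)(-0.10)] = 0.0900
  C_31 = (-0.10)(0.00) − (-0.25)(0.55) = 0.1375
  C_32 = −[(0.80)(0.00) − (-0.25)(-0.10)] = 0.0250
  C_33 = (0.80)(0.55) − (-0.10)(-0.10) = 0.4300
det(I−A) = Σ_j (I−A)_1j·C_1j = (0.80)(0.3575) + (-0.10)(0.0650) + (-0.25)(0.0650) = 0.26325
adj(I−A) = Cᵀ =
  [ 0.3575   0.0900   0.1375]
  [ 0.0650   0.4950   0.0250]
  [ 0.0650   0.0900   0.4300]
(I − A)⁻¹ = adj(I−A) / det(I−A) ≈
  [   1.3580     0.3419     0.5223]
  [   0.2469     1.8803     0.0950]
  [   0.2469     0.3419     1.6334]
x = (I − A)⁻¹ d = adj(I−A)·d / det(I−A), with det(I−A) = 0.26325:
  x_1 = (0.3575·280 + 0.0900·260 + 0.1375·110) / 0.26325 = 138.625 / 0.26325 ≈ 526.59
  x_2 = (0.0650·280 + 0.4950·260 + 0.0250·110) / 0.26325 = 149.65 / 0.26325 ≈ 568.47
  x_3 = (0.0650·280 + 0.0900·260 + 0.4300·110) / 0.26325 = 88.90 / 0.26325 ≈ 337.70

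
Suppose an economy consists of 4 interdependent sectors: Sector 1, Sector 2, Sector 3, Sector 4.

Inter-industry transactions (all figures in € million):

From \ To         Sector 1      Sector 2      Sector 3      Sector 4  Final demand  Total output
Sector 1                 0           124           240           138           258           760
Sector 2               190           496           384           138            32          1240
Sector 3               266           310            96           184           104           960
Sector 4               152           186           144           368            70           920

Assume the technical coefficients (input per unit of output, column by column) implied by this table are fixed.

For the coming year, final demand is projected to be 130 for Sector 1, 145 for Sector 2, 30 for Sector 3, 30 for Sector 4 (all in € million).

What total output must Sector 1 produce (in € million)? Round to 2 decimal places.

Technical coefficients a_ij = z_ij / X_j:
  a_11 = 0/760 = 0.00, a_21 = 190/760 = 0.25, a_31 = 266/760 = 0.35, a_41 = 152/760 = 0.20
  a_12 = 124/1240 = 0.10, a_22 = 496/1240 = 0.40, a_32 = 310/1240 = 0.25, a_42 = 186/1240 = 0.15
  a_13 = 240/960 = 0.25, a_23 = 384/960 = 0.40, a_33 = 96/960 = 0.10, a_43 = 144/960 = 0.15
  a_14 = 138/920 = 0.15, a_24 = 138/920 = 0.15, a_34 = 184/920 = 0.20, a_44 = 368/920 = 0.40
I − A =
  [   1.00    -0.10    -0.25    -0.15]
  [  -0.25     0.60    -0.40    -0.15]
  [  -0.35    -0.25     0.90    -0.20]
  [  -0.20    -0.15    -0.15     0.60]
Compute the cofactors C_ij = (−1)^(i+j)·(3×3 minor ij) of I−A; the adjugate is their transpose:
adj(I−A) = Cᵀ =
  [ 0.208125   0.121875   0.133125   0.126875]
  [ 0.262375   0.412625   0.301125   0.269125]
  [ 0.194625   0.205375   0.295875   0.198625]
  [ 0.183625   0.195125   0.193625   0.335375]
det(I−A) = Σ_j (I−A)_1j·C_1j = (1.00)(0.208125) + (-0.10)(0.262375) + (-0.25)(0.194625) + (-0.15)(0.183625) = 0.1056875
(I − A)⁻¹ = adj(I−A) / det(I−A) ≈
  [   1.9692     1.1532     1.2596     1.2005]
  [   2.4826     3.9042     2.8492     2.5464]
  [   1.8415     1.9432     2.7995     1.8794]
  [   1.7374     1.8462     1.8321     3.1733]
x = (I − A)⁻¹ d = adj(I−A)·d / det(I−A), with det(I−A) = 0.1056875:
  x_1 = (0.208125·130 + 0.121875·145 + 0.133125·30 + 0.126875·30) / 0.1056875 = 52.528125 / 0.1056875 ≈ 497.01
  x_2 = (0.262375·130 + 0.412625·145 + 0.301125·30 + 0.269125·30) / 0.1056875 = 111.046875 / 0.1056875 ≈ 1050.71
  x_3 = (0.194625·130 + 0.205375·145 + 0.295875·30 + 0.198625·30) / 0.1056875 = 69.915625 / 0.1056875 ≈ 661.53
  x_4 = (0.183625·130 + 0.195125·145 + 0.193625·30 + 0.335375·30) / 0.1056875 = 68.034375 / 0.1056875 ≈ 643.73

x_1 = 497.01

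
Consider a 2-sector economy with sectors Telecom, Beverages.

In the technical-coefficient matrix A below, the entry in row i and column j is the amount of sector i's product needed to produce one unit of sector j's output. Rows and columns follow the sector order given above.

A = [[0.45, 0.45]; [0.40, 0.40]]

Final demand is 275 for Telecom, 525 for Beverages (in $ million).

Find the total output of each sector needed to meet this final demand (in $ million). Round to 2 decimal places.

I − A =
  [   0.55    -0.45]
  [  -0.40     0.60]
det(I−A) = (0.55)(0.60) − (-0.45)(-0.40) = 0.1500
adj(I−A) = [[0.60, 0.45], [0.40, 0.55]]
(I − A)⁻¹ = adj(I−A) / det(I−A) ≈
  [   4.0000     3.0000]
  [   2.6667     3.6667]
x = (I − A)⁻¹ d = adj(I−A)·d / det(I−A), with det(I−A) = 0.1500:
  x_T = (0.60·275 + 0.45·525) / 0.1500 = 401.25 / 0.1500 = 2675.00
  x_B = (0.40·275 + 0.55·525) / 0.1500 = 398.75 / 0.1500 ≈ 2658.33

x_T = 2675.00, x_B = 2658.33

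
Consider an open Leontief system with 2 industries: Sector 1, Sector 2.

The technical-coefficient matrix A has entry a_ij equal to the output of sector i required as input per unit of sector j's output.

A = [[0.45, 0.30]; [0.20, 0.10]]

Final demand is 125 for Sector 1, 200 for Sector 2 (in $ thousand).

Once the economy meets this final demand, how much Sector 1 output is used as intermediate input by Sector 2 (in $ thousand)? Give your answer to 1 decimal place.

z_12 = 93.1

I − A =
  [   0.55    -0.30]
  [  -0.20     0.90]
det(I−A) = (0.55)(0.90) − (-0.30)(-0.20) = 0.4350
adj(I−A) = [[0.90, 0.30], [0.20, 0.55]]
(I − A)⁻¹ = adj(I−A) / det(I−A) ≈
  [   2.0690     0.6897]
  [   0.4598     1.2644]
First solve x = (I − A)⁻¹ d = adj(I−A)·d / det(I−A); in particular x_2 = (0.20·125 + 0.55·200) / 0.4350 = 135.00 / 0.4350 ≈ 310.345.
Intermediate flow from 1 to 2: z_12 = a_12 · x_2 = 0.30 × 135.00 / 0.4350 = 40.50 / 0.4350 ≈ 93.1.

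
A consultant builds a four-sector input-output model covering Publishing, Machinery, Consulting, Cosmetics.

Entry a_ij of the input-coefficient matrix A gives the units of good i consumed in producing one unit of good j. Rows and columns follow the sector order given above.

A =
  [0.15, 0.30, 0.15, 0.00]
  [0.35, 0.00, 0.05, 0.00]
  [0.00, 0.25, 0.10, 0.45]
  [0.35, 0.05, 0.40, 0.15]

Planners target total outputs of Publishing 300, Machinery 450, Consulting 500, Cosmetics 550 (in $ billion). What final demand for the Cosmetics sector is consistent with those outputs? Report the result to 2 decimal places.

d_4 = 140.00

I − A =
  [   0.85    -0.30    -0.15     0.00]
  [  -0.35     1.00    -0.05     0.00]
  [   0.00    -0.25     0.90    -0.45]
  [  -0.35    -0.05    -0.40     0.85]
d = (I − A) x:
  d_1 = (+0.85)·300 + (-0.30)·450 + (-0.15)·500 + (+0.00)·550 = 45.00
  d_2 = (-0.35)·300 + (+1.00)·450 + (-0.05)·500 + (+0.00)·550 = 320.00
  d_3 = (+0.00)·300 + (-0.25)·450 + (+0.90)·500 + (-0.45)·550 = 90.00
  d_4 = (-0.35)·300 + (-0.05)·450 + (-0.40)·500 + (+0.85)·550 = 140.00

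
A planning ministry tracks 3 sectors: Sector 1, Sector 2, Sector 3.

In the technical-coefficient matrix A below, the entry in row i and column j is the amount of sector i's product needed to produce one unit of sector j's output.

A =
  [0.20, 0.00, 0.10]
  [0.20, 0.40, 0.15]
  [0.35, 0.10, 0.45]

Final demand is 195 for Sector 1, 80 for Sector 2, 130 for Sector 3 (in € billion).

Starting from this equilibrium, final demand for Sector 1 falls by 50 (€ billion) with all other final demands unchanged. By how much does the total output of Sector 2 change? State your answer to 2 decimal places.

Δx_2 = -35.48

I − A =
  [   0.80     0.00    -0.10]
  [  -0.20     0.60    -0.15]
  [  -0.35    -0.10     0.55]
Cofactors of I−A, C_ij = (−1)^(i+j)·(minor ij) (rows/columns in the sector order above):
  C_11 = (0.60)(0.55) − (-0.15)(-0.10) = 0.3150
  C_12 = −[(-0.20)(0.55) − (-0.15)(-0.35)] = 0.1625
  C_13 = (-0.20)(-0.10) − (0.60)(-0.35) = 0.2300
  C_21 = −[(0.00)(0.55) − (-0.10)(-0.10)] = 0.0100
  C_22 = (0.80)(0.55) − (-0.10)(-0.35) = 0.4050
  C_23 = −[(0.80)(-0.10) − (0.00)(-0.35)] = 0.0800
  C_31 = (0.00)(-0.15) − (-0.10)(0.60) = 0.0600
  C_32 = −[(0.80)(-0.15) − (-0.10)(-0.20)] = 0.1400
  C_33 = (0.80)(0.60) − (0.00)(-0.20) = 0.4800
det(I−A) = Σ_j (I−A)_1j·C_1j = (0.80)(0.3150) + (0.00)(0.1625) + (-0.10)(0.2300) = 0.2290
adj(I−A) = Cᵀ =
  [ 0.3150   0.0100   0.0600]
  [ 0.1625   0.4050   0.1400]
  [ 0.2300   0.0800   0.4800]
(I − A)⁻¹ = adj(I−A) / det(I−A) ≈
  [   1.3755     0.0437     0.2620]
  [   0.7096     1.7686     0.6114]
  [   1.0044     0.3493     2.0961]
Δx = (I − A)⁻¹ Δd with Δd having -50 in the Sector 1 component and 0 elsewhere.
So Δx_2 = L_21 · (-50), where L_21 = adj(I−A)_21 / det(I−A) = 0.1625 / 0.2290.
Δx_2 = 0.1625 × (-50) / 0.2290 = -8.125 / 0.2290 ≈ -35.48.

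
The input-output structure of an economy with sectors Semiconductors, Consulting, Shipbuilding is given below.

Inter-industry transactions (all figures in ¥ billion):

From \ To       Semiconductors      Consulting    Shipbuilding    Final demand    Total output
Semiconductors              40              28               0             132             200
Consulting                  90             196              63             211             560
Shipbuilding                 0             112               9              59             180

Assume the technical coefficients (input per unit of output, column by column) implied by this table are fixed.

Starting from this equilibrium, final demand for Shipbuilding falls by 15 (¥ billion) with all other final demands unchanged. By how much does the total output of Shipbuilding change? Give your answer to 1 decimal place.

Technical coefficients a_ij = z_ij / X_j:
  a_11 = 40/200 = 0.20, a_21 = 90/200 = 0.45, a_31 = 0/200 = 0.00
  a_12 = 28/560 = 0.05, a_22 = 196/560 = 0.35, a_32 = 112/560 = 0.20
  a_13 = 0/180 = 0.00, a_23 = 63/180 = 0.35, a_33 = 9/180 = 0.05
I − A =
  [   0.80    -0.05     0.00]
  [  -0.45     0.65    -0.35]
  [   0.00    -0.20     0.95]
Cofactors of I−A, C_ij = (−1)^(i+j)·(minor ij) (rows/columns in the sector order above):
  C_11 = (0.65)(0.95) − (-0.35)(-0.20) = 0.5475
  C_12 = −[(-0.45)(0.95) − (-0.35)(0.00)] = 0.4275
  C_13 = (-0.45)(-0.20) − (0.65)(0.00) = 0.0900
  C_21 = −[(-0.05)(0.95) − (0.00)(-0.20)] = 0.0475
  C_22 = (0.80)(0.95) − (0.00)(0.00) = 0.7600
  C_23 = −[(0.80)(-0.20) − (-0.05)(0.00)] = 0.1600
  C_31 = (-0.05)(-0.35) − (0.00)(0.65) = 0.0175
  C_32 = −[(0.80)(-0.35) − (0.00)(-0.45)] = 0.2800
  C_33 = (0.80)(0.65) − (-0.05)(-0.45) = 0.4975
det(I−A) = Σ_j (I−A)_1j·C_1j = (0.80)(0.5475) + (-0.05)(0.4275) + (0.00)(0.0900) = 0.416625
adj(I−A) = Cᵀ =
  [ 0.5475   0.0475   0.0175]
  [ 0.4275   0.7600   0.2800]
  [ 0.0900   0.1600   0.4975]
(I − A)⁻¹ = adj(I−A) / det(I−A) ≈
  [   1.3141     0.1140     0.0420]
  [   1.0261     1.8242     0.6721]
  [   0.2160     0.3840     1.1941]
Δx = (I − A)⁻¹ Δd with Δd having -15 in the Shipbuilding component and 0 elsewhere.
So Δx_3 = L_33 · (-15), where L_33 = adj(I−A)_33 / det(I−A) = 0.4975 / 0.416625.
Δx_3 = 0.4975 × (-15) / 0.416625 = -7.4625 / 0.416625 ≈ -17.9.

Δx_3 = -17.9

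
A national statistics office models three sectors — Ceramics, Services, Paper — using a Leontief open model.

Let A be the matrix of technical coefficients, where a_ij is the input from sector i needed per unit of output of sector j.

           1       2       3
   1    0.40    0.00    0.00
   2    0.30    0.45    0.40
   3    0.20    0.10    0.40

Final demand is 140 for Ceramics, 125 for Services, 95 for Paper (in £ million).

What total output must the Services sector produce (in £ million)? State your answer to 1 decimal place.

x_2 = 598.9

I − A =
  [   0.60     0.00     0.00]
  [  -0.30     0.55    -0.40]
  [  -0.20    -0.10     0.60]
Cofactors of I−A, C_ij = (−1)^(i+j)·(minor ij) (rows/columns in the sector order above):
  C_11 = (0.55)(0.60) − (-0.40)(-0.10) = 0.2900
  C_12 = −[(-0.30)(0.60) − (-0.40)(-0.20)] = 0.2600
  C_13 = (-0.30)(-0.10) − (0.55)(-0.20) = 0.1400
  C_21 = −[(0.00)(0.60) − (0.00)(-0.10)] = 0.0000
  C_22 = (0.60)(0.60) − (0.00)(-0.20) = 0.3600
  C_23 = −[(0.60)(-0.10) − (0.00)(-0.20)] = 0.0600
  C_31 = (0.00)(-0.40) − (0.00)(0.55) = 0.0000
  C_32 = −[(0.60)(-0.40) − (0.00)(-0.30)] = 0.2400
  C_33 = (0.60)(0.55) − (0.00)(-0.30) = 0.3300
det(I−A) = Σ_j (I−A)_1j·C_1j = (0.60)(0.2900) + (0.00)(0.2600) + (0.00)(0.1400) = 0.1740
adj(I−A) = Cᵀ =
  [ 0.2900   0.0000   0.0000]
  [ 0.2600   0.3600   0.2400]
  [ 0.1400   0.0600   0.3300]
(I − A)⁻¹ = adj(I−A) / det(I−A) ≈
  [   1.6667     0.0000     0.0000]
  [   1.4943     2.0690     1.3793]
  [   0.8046     0.3448     1.8966]
x = (I − A)⁻¹ d = adj(I−A)·d / det(I−A), with det(I−A) = 0.1740:
  x_1 = (0.2900·140 + 0.0000·125 + 0.0000·95) / 0.1740 = 40.60 / 0.1740 ≈ 233.3
  x_2 = (0.2600·140 + 0.3600·125 + 0.2400·95) / 0.1740 = 104.20 / 0.1740 ≈ 598.9
  x_3 = (0.1400·140 + 0.0600·125 + 0.3300·95) / 0.1740 = 58.45 / 0.1740 ≈ 335.9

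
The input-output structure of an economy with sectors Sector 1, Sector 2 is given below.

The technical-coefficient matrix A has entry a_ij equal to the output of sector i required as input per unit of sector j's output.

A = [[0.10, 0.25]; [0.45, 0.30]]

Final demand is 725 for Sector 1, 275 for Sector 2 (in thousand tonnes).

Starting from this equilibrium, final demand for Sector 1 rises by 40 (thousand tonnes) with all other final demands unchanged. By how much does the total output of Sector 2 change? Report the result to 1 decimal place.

I − A =
  [   0.90    -0.25]
  [  -0.45     0.70]
det(I−A) = (0.90)(0.70) − (-0.25)(-0.45) = 0.5175
adj(I−A) = [[0.70, 0.25], [0.45, 0.90]]
(I − A)⁻¹ = adj(I−A) / det(I−A) ≈
  [   1.3527     0.4831]
  [   0.8696     1.7391]
Δx = (I − A)⁻¹ Δd with Δd having +40 in the Sector 1 component and 0 elsewhere.
So Δx_2 = L_21 · (+40), where L_21 = adj(I−A)_21 / det(I−A) = 0.45 / 0.5175.
Δx_2 = 0.45 × (+40) / 0.5175 = 18.00 / 0.5175 ≈ 34.8.

Δx_2 = 34.8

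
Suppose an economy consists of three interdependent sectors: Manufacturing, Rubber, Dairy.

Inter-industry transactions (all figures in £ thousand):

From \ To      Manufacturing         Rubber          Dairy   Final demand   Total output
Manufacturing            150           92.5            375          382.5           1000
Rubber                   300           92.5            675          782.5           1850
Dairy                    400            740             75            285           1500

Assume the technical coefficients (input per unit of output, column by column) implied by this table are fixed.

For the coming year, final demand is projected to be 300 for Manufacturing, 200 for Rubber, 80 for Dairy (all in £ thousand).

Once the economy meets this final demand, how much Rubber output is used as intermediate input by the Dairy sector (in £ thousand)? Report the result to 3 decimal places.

Technical coefficients a_ij = z_ij / X_j:
  a_MM = 150/1000 = 0.15, a_RM = 300/1000 = 0.30, a_DM = 400/1000 = 0.40
  a_MR = 92.5/1850 = 0.05, a_RR = 92.5/1850 = 0.05, a_DR = 740/1850 = 0.40
  a_MD = 375/1500 = 0.25, a_RD = 675/1500 = 0.45, a_DD = 75/1500 = 0.05
I − A =
  [   0.85    -0.05    -0.25]
  [  -0.30     0.95    -0.45]
  [  -0.40    -0.40     0.95]
Cofactors of I−A, C_ij = (−1)^(i+j)·(minor ij) (rows/columns in the sector order above):
  C_11 = (0.95)(0.95) − (-0.45)(-0.40) = 0.7225
  C_12 = −[(-0.30)(0.95) − (-0.45)(-0.40)] = 0.4650
  C_13 = (-0.30)(-0.40) − (0.95)(-0.40) = 0.5000
  C_21 = −[(-0.05)(0.95) − (-0.25)(-0.40)] = 0.1475
  C_22 = (0.85)(0.95) − (-0.25)(-0.40) = 0.7075
  C_23 = −[(0.85)(-0.40) − (-0.05)(-0.40)] = 0.3600
  C_31 = (-0.05)(-0.45) − (-0.25)(0.95) = 0.2600
  C_32 = −[(0.85)(-0.45) − (-0.25)(-0.30)] = 0.4575
  C_33 = (0.85)(0.95) − (-0.05)(-0.30) = 0.7925
det(I−A) = Σ_j (I−A)_1j·C_1j = (0.85)(0.7225) + (-0.05)(0.4650) + (-0.25)(0.5000) = 0.465875
adj(I−A) = Cᵀ =
  [ 0.7225   0.1475   0.2600]
  [ 0.4650   0.7075   0.4575]
  [ 0.5000   0.3600   0.7925]
(I − A)⁻¹ = adj(I−A) / det(I−A) ≈
  [   1.5508     0.3166     0.5581]
  [   0.9981     1.5186     0.9820]
  [   1.0732     0.7727     1.7011]
First solve x = (I − A)⁻¹ d = adj(I−A)·d / det(I−A); in particular x_D = (0.5000·300 + 0.3600·200 + 0.7925·80) / 0.465875 = 285.40 / 0.465875 ≈ 612.61068.
Intermediate flow from R to D: z_RD = a_RD · x_D = 0.45 × 285.40 / 0.465875 = 128.43 / 0.465875 ≈ 275.675.

z_RD = 275.675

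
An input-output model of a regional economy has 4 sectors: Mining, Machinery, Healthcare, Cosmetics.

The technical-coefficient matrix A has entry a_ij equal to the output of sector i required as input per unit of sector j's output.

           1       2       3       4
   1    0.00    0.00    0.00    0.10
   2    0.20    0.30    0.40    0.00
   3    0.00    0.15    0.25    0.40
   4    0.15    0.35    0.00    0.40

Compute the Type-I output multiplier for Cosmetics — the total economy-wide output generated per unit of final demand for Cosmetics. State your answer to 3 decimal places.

m_4 = 4.600

I − A =
  [   1.00     0.00     0.00    -0.10]
  [  -0.20     0.70    -0.40     0.00]
  [   0.00    -0.15     0.75    -0.40]
  [  -0.15    -0.35     0.00     0.60]
Compute the cofactors C_ij = (−1)^(i+j)·(3×3 minor ij) of I−A; the adjugate is their transpose:
adj(I−A) = Cᵀ =
  [ 0.22300   0.02625   0.01400   0.04650]
  [ 0.11400   0.43875   0.23400   0.17500]
  [ 0.08800   0.22775   0.40250   0.28300]
  [ 0.12225   0.26250   0.14000   0.46500]
det(I−A) = Σ_j (I−A)_1j·C_1j = (1.00)(0.22300) + (0.00)(0.11400) + (0.00)(0.08800) + (-0.10)(0.12225) = 0.210775
(I − A)⁻¹ = adj(I−A) / det(I−A) ≈
  [   1.0580     0.1245     0.0664     0.2206]
  [   0.5409     2.0816     1.1102     0.8303]
  [   0.4175     1.0805     1.9096     1.3427]
  [   0.5800     1.2454     0.6642     2.2061]
The output multiplier for sector j is the column-j sum of the Leontief inverse (I − A)⁻¹ = adj(I−A) / det(I−A).
Column 4 of adj(I−A): (0.04650, 0.17500, 0.28300, 0.46500); det(I−A) = 0.210775.
m_4 = (0.04650 + 0.17500 + 0.28300 + 0.46500) / 0.210775 = 0.9695 / 0.210775 ≈ 4.600.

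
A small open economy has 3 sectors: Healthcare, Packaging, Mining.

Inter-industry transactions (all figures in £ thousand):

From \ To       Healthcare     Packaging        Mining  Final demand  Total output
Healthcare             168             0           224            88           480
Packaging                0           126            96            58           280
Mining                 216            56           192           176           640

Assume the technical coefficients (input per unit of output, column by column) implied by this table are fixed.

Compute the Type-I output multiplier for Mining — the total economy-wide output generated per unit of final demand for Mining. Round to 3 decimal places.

m_3 = 4.493

Technical coefficients a_ij = z_ij / X_j:
  a_11 = 168/480 = 0.35, a_21 = 0/480 = 0.00, a_31 = 216/480 = 0.45
  a_12 = 0/280 = 0.00, a_22 = 126/280 = 0.45, a_32 = 56/280 = 0.20
  a_13 = 224/640 = 0.35, a_23 = 96/640 = 0.15, a_33 = 192/640 = 0.30
I − A =
  [   0.65     0.00    -0.35]
  [   0.00     0.55    -0.15]
  [  -0.45    -0.20     0.70]
Cofactors of I−A, C_ij = (−1)^(i+j)·(minor ij) (rows/columns in the sector order above):
  C_11 = (0.55)(0.70) − (-0.15)(-0.20) = 0.3550
  C_12 = −[(0.00)(0.70) − (-0.15)(-0.45)] = 0.0675
  C_13 = (0.00)(-0.20) − (0.55)(-0.45) = 0.2475
  C_21 = −[(0.00)(0.70) − (-0.35)(-0.20)] = 0.0700
  C_22 = (0.65)(0.70) − (-0.35)(-0.45) = 0.2975
  C_23 = −[(0.65)(-0.20) − (0.00)(-0.45)] = 0.1300
  C_31 = (0.00)(-0.15) − (-0.35)(0.55) = 0.1925
  C_32 = −[(0.65)(-0.15) − (-0.35)(0.00)] = 0.0975
  C_33 = (0.65)(0.55) − (0.00)(0.00) = 0.3575
det(I−A) = Σ_j (I−A)_1j·C_1j = (0.65)(0.3550) + (0.00)(0.0675) + (-0.35)(0.2475) = 0.144125
adj(I−A) = Cᵀ =
  [ 0.3550   0.0700   0.1925]
  [ 0.0675   0.2975   0.0975]
  [ 0.2475   0.1300   0.3575]
(I − A)⁻¹ = adj(I−A) / det(I−A) ≈
  [   2.4631     0.4857     1.3356]
  [   0.4683     2.0642     0.6765]
  [   1.7173     0.9020     2.4805]
The output multiplier for sector j is the column-j sum of the Leontief inverse (I − A)⁻¹ = adj(I−A) / det(I−A).
Column 3 of adj(I−A): (0.1925, 0.0975, 0.3575); det(I−A) = 0.144125.
m_3 = (0.1925 + 0.0975 + 0.3575) / 0.144125 = 0.6475 / 0.144125 ≈ 4.493.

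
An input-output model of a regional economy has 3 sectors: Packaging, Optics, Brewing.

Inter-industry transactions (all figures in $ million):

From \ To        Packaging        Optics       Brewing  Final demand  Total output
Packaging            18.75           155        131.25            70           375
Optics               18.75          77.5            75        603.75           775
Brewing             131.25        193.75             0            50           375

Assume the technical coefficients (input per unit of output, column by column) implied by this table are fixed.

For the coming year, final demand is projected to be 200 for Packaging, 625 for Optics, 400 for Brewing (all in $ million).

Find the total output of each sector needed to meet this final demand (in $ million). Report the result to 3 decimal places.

x_1 = 735.096, x_2 = 933.190, x_3 = 890.581

Technical coefficients a_ij = z_ij / X_j:
  a_11 = 18.75/375 = 0.05, a_21 = 18.75/375 = 0.05, a_31 = 131.25/375 = 0.35
  a_12 = 155/775 = 0.20, a_22 = 77.5/775 = 0.10, a_32 = 193.75/775 = 0.25
  a_13 = 131.25/375 = 0.35, a_23 = 75/375 = 0.20, a_33 = 0/375 = 0.00
I − A =
  [   0.95    -0.20    -0.35]
  [  -0.05     0.90    -0.20]
  [  -0.35    -0.25     1.00]
Cofactors of I−A, C_ij = (−1)^(i+j)·(minor ij) (rows/columns in the sector order above):
  C_11 = (0.90)(1.00) − (-0.20)(-0.25) = 0.8500
  C_12 = −[(-0.05)(1.00) − (-0.20)(-0.35)] = 0.1200
  C_13 = (-0.05)(-0.25) − (0.90)(-0.35) = 0.3275
  C_21 = −[(-0.20)(1.00) − (-0.35)(-0.25)] = 0.2875
  C_22 = (0.95)(1.00) − (-0.35)(-0.35) = 0.8275
  C_23 = −[(0.95)(-0.25) − (-0.20)(-0.35)] = 0.3075
  C_31 = (-0.20)(-0.20) − (-0.35)(0.90) = 0.3550
  C_32 = −[(0.95)(-0.20) − (-0.35)(-0.05)] = 0.2075
  C_33 = (0.95)(0.90) − (-0.20)(-0.05) = 0.8450
det(I−A) = Σ_j (I−A)_1j·C_1j = (0.95)(0.8500) + (-0.20)(0.1200) + (-0.35)(0.3275) = 0.668875
adj(I−A) = Cᵀ =
  [ 0.8500   0.2875   0.3550]
  [ 0.1200   0.8275   0.2075]
  [ 0.3275   0.3075   0.8450]
(I − A)⁻¹ = adj(I−A) / det(I−A) ≈
  [   1.2708     0.4298     0.5307]
  [   0.1794     1.2372     0.3102]
  [   0.4896     0.4597     1.2633]
x = (I − A)⁻¹ d = adj(I−A)·d / det(I−A), with det(I−A) = 0.668875:
  x_1 = (0.8500·200 + 0.2875·625 + 0.3550·400) / 0.668875 = 491.6875 / 0.668875 ≈ 735.096
  x_2 = (0.1200·200 + 0.8275·625 + 0.2075·400) / 0.668875 = 624.1875 / 0.668875 ≈ 933.190
  x_3 = (0.3275·200 + 0.3075·625 + 0.8450·400) / 0.668875 = 595.6875 / 0.668875 ≈ 890.581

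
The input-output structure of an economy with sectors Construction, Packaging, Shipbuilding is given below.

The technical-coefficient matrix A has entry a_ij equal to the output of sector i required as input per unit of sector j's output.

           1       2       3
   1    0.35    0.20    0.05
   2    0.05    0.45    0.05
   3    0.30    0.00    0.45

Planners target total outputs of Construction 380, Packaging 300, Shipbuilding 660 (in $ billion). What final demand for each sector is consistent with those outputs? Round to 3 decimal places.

I − A =
  [   0.65    -0.20    -0.05]
  [  -0.05     0.55    -0.05]
  [  -0.30     0.00     0.55]
d = (I − A) x:
  d_1 = (+0.65)·380 + (-0.20)·300 + (-0.05)·660 = 154.000
  d_2 = (-0.05)·380 + (+0.55)·300 + (-0.05)·660 = 113.000
  d_3 = (-0.30)·380 + (+0.00)·300 + (+0.55)·660 = 249.000

d_1 = 154.000, d_2 = 113.000, d_3 = 249.000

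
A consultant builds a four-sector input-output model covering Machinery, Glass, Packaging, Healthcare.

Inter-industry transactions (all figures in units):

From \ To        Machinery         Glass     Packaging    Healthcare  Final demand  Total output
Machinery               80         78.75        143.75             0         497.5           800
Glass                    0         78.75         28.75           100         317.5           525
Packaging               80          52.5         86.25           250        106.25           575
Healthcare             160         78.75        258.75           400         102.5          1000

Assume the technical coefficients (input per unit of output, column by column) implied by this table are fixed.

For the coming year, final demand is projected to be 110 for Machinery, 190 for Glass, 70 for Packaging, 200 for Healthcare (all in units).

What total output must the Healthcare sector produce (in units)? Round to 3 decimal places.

x_H = 811.836

Technical coefficients a_ij = z_ij / X_j:
  a_MM = 80/800 = 0.10, a_GM = 0/800 = 0.00, a_PM = 80/800 = 0.10, a_HM = 160/800 = 0.20
  a_MG = 78.75/525 = 0.15, a_GG = 78.75/525 = 0.15, a_PG = 52.5/525 = 0.10, a_HG = 78.75/525 = 0.15
  a_MP = 143.75/575 = 0.25, a_GP = 28.75/575 = 0.05, a_PP = 86.25/575 = 0.15, a_HP = 258.75/575 = 0.45
  a_MH = 0/1000 = 0.00, a_GH = 100/1000 = 0.10, a_PH = 250/1000 = 0.25, a_HH = 400/1000 = 0.40
I − A =
  [   0.90    -0.15    -0.25     0.00]
  [   0.00     0.85    -0.05    -0.10]
  [  -0.10    -0.10     0.85    -0.25]
  [  -0.20    -0.15    -0.45     0.60]
Compute the cofactors C_ij = (−1)^(i+j)·(3×3 minor ij) of I−A; the adjugate is their transpose:
adj(I−A) = Cᵀ =
  [ 0.31575   0.08400   0.13500   0.07025]
  [ 0.02700   0.33025   0.07250   0.08525]
  [ 0.09400   0.10425   0.44250   0.20175]
  [ 0.18250   0.18875   0.39500   0.62375]
det(I−A) = Σ_j (I−A)_1j·C_1j = (0.90)(0.31575) + (-0.15)(0.02700) + (-0.25)(0.09400) + (0.00)(0.18250) = 0.256625
(I − A)⁻¹ = adj(I−A) / det(I−A) ≈
  [   1.2304     0.3273     0.5261     0.2737]
  [   0.1052     1.2869     0.2825     0.3322]
  [   0.3663     0.4062     1.7243     0.7862]
  [   0.7112     0.7355     1.5392     2.4306]
x = (I − A)⁻¹ d = adj(I−A)·d / det(I−A), with det(I−A) = 0.256625:
  x_M = (0.31575·110 + 0.08400·190 + 0.13500·70 + 0.07025·200) / 0.256625 = 74.1925 / 0.256625 ≈ 289.109
  x_G = (0.02700·110 + 0.33025·190 + 0.07250·70 + 0.08525·200) / 0.256625 = 87.8425 / 0.256625 ≈ 342.299
  x_P = (0.09400·110 + 0.10425·190 + 0.44250·70 + 0.20175·200) / 0.256625 = 101.4725 / 0.256625 ≈ 395.412
  x_H = (0.18250·110 + 0.18875·190 + 0.39500·70 + 0.62375·200) / 0.256625 = 208.3375 / 0.256625 ≈ 811.836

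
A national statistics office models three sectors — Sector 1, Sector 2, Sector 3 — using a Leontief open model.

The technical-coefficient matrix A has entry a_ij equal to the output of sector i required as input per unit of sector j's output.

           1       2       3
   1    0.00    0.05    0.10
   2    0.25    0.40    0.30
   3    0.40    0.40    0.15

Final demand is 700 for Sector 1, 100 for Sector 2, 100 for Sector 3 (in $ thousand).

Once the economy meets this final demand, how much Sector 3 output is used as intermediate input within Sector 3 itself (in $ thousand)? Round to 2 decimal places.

I − A =
  [   1.00    -0.05    -0.10]
  [  -0.25     0.60    -0.30]
  [  -0.40    -0.40     0.85]
Cofactors of I−A, C_ij = (−1)^(i+j)·(minor ij) (rows/columns in the sector order above):
  C_11 = (0.60)(0.85) − (-0.30)(-0.40) = 0.3900
  C_12 = −[(-0.25)(0.85) − (-0.30)(-0.40)] = 0.3325
  C_13 = (-0.25)(-0.40) − (0.60)(-0.40) = 0.3400
  C_21 = −[(-0.05)(0.85) − (-0.10)(-0.40)] = 0.0825
  C_22 = (1.00)(0.85) − (-0.10)(-0.40) = 0.8100
  C_23 = −[(1.00)(-0.40) − (-0.05)(-0.40)] = 0.4200
  C_31 = (-0.05)(-0.30) − (-0.10)(0.60) = 0.0750
  C_32 = −[(1.00)(-0.30) − (-0.10)(-0.25)] = 0.3250
  C_33 = (1.00)(0.60) − (-0.05)(-0.25) = 0.5875
det(I−A) = Σ_j (I−A)_1j·C_1j = (1.00)(0.3900) + (-0.05)(0.3325) + (-0.10)(0.3400) = 0.339375
adj(I−A) = Cᵀ =
  [ 0.3900   0.0825   0.0750]
  [ 0.3325   0.8100   0.3250]
  [ 0.3400   0.4200   0.5875]
(I − A)⁻¹ = adj(I−A) / det(I−A) ≈
  [   1.1492     0.2431     0.2210]
  [   0.9797     2.3867     0.9576]
  [   1.0018     1.2376     1.7311]
First solve x = (I − A)⁻¹ d = adj(I−A)·d / det(I−A); in particular x_3 = (0.3400·700 + 0.4200·100 + 0.5875·100) / 0.339375 = 338.75 / 0.339375 ≈ 998.1584.
Intermediate flow from 3 to 3: z_33 = a_33 · x_3 = 0.15 × 338.75 / 0.339375 = 50.8125 / 0.339375 ≈ 149.72.

z_33 = 149.72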